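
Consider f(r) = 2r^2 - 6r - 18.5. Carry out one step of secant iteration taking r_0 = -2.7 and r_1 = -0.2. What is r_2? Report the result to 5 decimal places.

f(-2.7) = 12.2800000, f(-0.2) = -17.2200000
r_2 = -0.2000000 − (-17.2200000)·(-0.2000000 − (-2.7000000)) / (-17.2200000 − 12.2800000) = -0.2000000 − (-43.0500000)/(-29.5000000) = -1.6593220

-1.65932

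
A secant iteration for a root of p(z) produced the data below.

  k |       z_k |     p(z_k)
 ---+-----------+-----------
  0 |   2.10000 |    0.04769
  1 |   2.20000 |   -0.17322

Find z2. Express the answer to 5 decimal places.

z2 = 2.20000 − (-0.17322)·(2.20000 − 2.10000) / (-0.17322 − 0.04769)
   = 2.20000 − (-0.0173220)/(-0.2209100) = 2.1215880

2.12159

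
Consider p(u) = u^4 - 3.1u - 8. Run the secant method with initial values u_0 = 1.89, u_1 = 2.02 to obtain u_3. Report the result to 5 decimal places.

p(1.89) = -1.0991016, p(2.02) = 2.3876642
u_2 = 2.0200000 − 2.3876642·(2.0200000 − 1.8900000) / (2.3876642 − (-1.0991016)) = 2.0200000 − (0.3103963)/(3.4867658) = 1.9309787
p(1.9309787) = -0.0829882
u_3 = 1.9309787 − (-0.0829882)·(1.9309787 − 2.0200000) / (-0.0829882 − 2.3876642) = 1.9309787 − (0.0073877)/(-2.4706524) = 1.9339689

1.93397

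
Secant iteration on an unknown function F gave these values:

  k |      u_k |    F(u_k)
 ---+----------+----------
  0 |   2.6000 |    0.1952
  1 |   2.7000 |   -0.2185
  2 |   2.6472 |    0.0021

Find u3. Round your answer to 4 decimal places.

2.6477

u3 = 2.6472 − 0.0021·(2.6472 − 2.7000) / (0.0021 − (-0.2185))
   = 2.6472 − (-0.000111)/(0.220600) = 2.647703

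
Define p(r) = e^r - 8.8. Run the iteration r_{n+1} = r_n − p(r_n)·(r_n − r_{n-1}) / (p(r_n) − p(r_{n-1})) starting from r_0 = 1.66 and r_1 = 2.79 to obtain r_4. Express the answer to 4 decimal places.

2.1781

p(1.66) = -3.540689, p(2.79) = 7.481020
r_2 = 2.790000 − 7.481020·(2.790000 − 1.660000) / (7.481020 − (-3.540689)) = 2.790000 − (8.453552)/(11.021709) = 2.023009
p(2.023009) = -1.238959
r_3 = 2.023009 − (-1.238959)·(2.023009 − 2.790000) / (-1.238959 − 7.481020) = 2.023009 − (0.950270)/(-8.719978) = 2.131985
p(2.131985) = -0.368412
r_4 = 2.131985 − (-0.368412)·(2.131985 − 2.023009) / (-0.368412 − (-1.238959)) = 2.131985 − (-0.040148)/(0.870547) = 2.178103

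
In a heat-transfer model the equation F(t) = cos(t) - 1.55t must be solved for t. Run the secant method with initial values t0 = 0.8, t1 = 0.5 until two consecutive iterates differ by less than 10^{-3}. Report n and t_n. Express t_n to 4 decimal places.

F(0.8) = -0.543293, F(0.5) = 0.102583
t2 = 0.500000 − 0.102583·(-0.300000)/(0.645876) = 0.547648;  |Δ| = 0.047648
F(0.547648) = 0.004897
t3 = 0.547648 − 0.004897·(0.047648)/(-0.097686) = 0.550037;  |Δ| = 0.002389
F(0.550037) = -0.000051
t4 = 0.550037 − (-0.000051)·(0.002389)/(-0.004948) = 0.550012;  |Δ| = 0.000025
|t4 − t3| = 0.000025 < 10^{-3}

n = 4, t_n = 0.5500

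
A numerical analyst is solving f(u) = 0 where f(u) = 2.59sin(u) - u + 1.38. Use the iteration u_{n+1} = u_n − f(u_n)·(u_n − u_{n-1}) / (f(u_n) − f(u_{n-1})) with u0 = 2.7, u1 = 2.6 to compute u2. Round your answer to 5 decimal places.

2.63508

f(2.7) = -0.2130861, f(2.6) = 0.1151486
u2 = 2.6000000 − 0.1151486·(2.6000000 − 2.7000000) / (0.1151486 − (-0.2130861)) = 2.6000000 − (-0.0115149)/(0.3282347) = 2.6350812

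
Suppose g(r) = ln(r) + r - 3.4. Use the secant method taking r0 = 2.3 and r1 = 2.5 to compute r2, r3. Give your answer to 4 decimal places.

g(2.3) = -0.267091, g(2.5) = 0.016291
r2 = 2.500000 − 0.016291·(2.500000 − 2.300000) / (0.016291 − (-0.267091)) = 2.500000 − (0.003258)/(0.283382) = 2.488503
g(2.488503) = 0.000184
r3 = 2.488503 − 0.000184·(2.488503 − 2.500000) / (0.000184 − 0.016291) = 2.488503 − (-0.000002)/(-0.016107) = 2.488371

2.4885, 2.4884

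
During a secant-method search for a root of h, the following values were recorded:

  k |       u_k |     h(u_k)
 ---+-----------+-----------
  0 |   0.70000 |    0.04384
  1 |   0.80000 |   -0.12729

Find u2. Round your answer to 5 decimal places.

u2 = 0.80000 − (-0.12729)·(0.80000 − 0.70000) / (-0.12729 − 0.04384)
   = 0.80000 − (-0.0127290)/(-0.1711300) = 0.7256180

0.72562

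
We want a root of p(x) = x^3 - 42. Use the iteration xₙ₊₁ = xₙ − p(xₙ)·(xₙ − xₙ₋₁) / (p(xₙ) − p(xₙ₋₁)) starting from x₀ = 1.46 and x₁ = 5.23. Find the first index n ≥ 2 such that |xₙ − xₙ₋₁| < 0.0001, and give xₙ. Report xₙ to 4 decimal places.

n = 8, xₙ = 3.4760

p(1.46) = -38.887864, p(5.23) = 101.055667
x₂ = 5.230000 − 101.055667·(3.770000)/(139.943531) = 2.507617;  |Δ| = 2.722383
p(2.507617) = -26.231742
x₃ = 2.507617 − (-26.231742)·(-2.722383)/(-127.287409) = 3.068653;  |Δ| = 0.561036
p(3.068653) = -13.103616
x₄ = 3.068653 − (-13.103616)·(0.561036)/(13.128127) = 3.628642;  |Δ| = 0.559989
p(3.628642) = 5.778488
x₅ = 3.628642 − 5.778488·(0.559989)/(18.882103) = 3.457269;  |Δ| = 0.171373
p(3.457269) = -0.676277
x₆ = 3.457269 − (-0.676277)·(-0.171373)/(-6.454765) = 3.475224;  |Δ| = 0.017955
p(3.475224) = -0.029092
x₇ = 3.475224 − (-0.029092)·(0.017955)/(0.647185) = 3.476031;  |Δ| = 0.000807
p(3.476031) = 0.000158
x₈ = 3.476031 − 0.000158·(0.000807)/(0.029250) = 3.476027;  |Δ| = 0.000004
|x₈ − x₇| = 0.000004 < 0.0001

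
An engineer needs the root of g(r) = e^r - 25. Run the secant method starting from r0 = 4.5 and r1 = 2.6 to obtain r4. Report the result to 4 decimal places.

g(4.5) = 65.017131, g(2.6) = -11.536262
r2 = 2.600000 − (-11.536262)·(2.600000 − 4.500000) / (-11.536262 − 65.017131) = 2.600000 − (21.918898)/(-76.553393) = 2.886322
g(2.886322) = -7.072754
r3 = 2.886322 − (-7.072754)·(2.886322 − 2.600000) / (-7.072754 − (-11.536262)) = 2.886322 − (-2.025083)/(4.463508) = 3.340019
g(3.340019) = 3.219670
r4 = 3.340019 − 3.219670·(3.340019 − 2.886322) / (3.219670 − (-7.072754)) = 3.340019 − (1.460756)/(10.292424) = 3.198094

3.1981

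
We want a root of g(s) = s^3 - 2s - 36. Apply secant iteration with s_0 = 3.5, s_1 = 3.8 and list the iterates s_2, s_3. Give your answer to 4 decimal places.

g(3.5) = -0.125000, g(3.8) = 11.272000
s_2 = 3.800000 − 11.272000·(3.800000 − 3.500000) / (11.272000 − (-0.125000)) = 3.800000 − (3.381600)/(11.397000) = 3.503290
g(3.503290) = -0.010547
s_3 = 3.503290 − (-0.010547)·(3.503290 − 3.800000) / (-0.010547 − 11.272000) = 3.503290 − (0.003129)/(-11.282547) = 3.503568

3.5033, 3.5036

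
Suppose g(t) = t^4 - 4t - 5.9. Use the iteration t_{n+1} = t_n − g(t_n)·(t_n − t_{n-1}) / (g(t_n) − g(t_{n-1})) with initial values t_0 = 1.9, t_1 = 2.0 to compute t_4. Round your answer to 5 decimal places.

g(1.9) = -0.4679000, g(2.0) = 2.1000000
t_2 = 2.0000000 − 2.1000000·(2.0000000 − 1.9000000) / (2.1000000 − (-0.4679000)) = 2.0000000 − (0.2100000)/(2.5679000) = 1.9182211
g(1.9182211) = -0.0336326
t_3 = 1.9182211 − (-0.0336326)·(1.9182211 − 2.0000000) / (-0.0336326 − 2.1000000) = 1.9182211 − (0.0027504)/(-2.1336326) = 1.9195102
g(1.9195102) = -0.0023576
t_4 = 1.9195102 − (-0.0023576)·(1.9195102 − 1.9182211) / (-0.0023576 − (-0.0336326)) = 1.9195102 − (-0.0000030)/(0.0312750) = 1.9196074

1.91961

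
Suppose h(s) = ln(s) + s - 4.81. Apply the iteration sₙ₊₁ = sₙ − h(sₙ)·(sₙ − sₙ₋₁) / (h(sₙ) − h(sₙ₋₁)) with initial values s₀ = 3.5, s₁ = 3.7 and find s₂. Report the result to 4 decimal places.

3.5448

h(3.5) = -0.057237, h(3.7) = 0.198333
s₂ = 3.700000 − 0.198333·(3.700000 − 3.500000) / (0.198333 − (-0.057237)) = 3.700000 − (0.039667)/(0.255570) = 3.544792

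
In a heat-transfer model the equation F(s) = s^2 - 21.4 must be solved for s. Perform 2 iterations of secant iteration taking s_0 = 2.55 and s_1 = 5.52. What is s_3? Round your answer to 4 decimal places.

4.6053

F(2.55) = -14.897500, F(5.52) = 9.070400
s_2 = 5.520000 − 9.070400·(5.520000 − 2.550000) / (9.070400 − (-14.897500)) = 5.520000 − (26.939088)/(23.967900) = 4.396035
F(4.396035) = -2.074879
s_3 = 4.396035 − (-2.074879)·(4.396035 − 5.520000) / (-2.074879 − 9.070400) = 4.396035 − (2.332092)/(-11.145279) = 4.605280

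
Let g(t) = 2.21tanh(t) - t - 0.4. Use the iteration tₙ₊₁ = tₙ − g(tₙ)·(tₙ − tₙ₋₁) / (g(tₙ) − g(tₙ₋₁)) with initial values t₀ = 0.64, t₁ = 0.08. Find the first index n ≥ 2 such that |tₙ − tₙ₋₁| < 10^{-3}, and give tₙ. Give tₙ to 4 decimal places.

n = 5, tₙ = 0.3569

g(0.64) = 0.208428, g(0.08) = -0.303576
t₂ = 0.080000 − (-0.303576)·(-0.560000)/(-0.512004) = 0.412034;  |Δ| = 0.332034
g(0.412034) = 0.050304
t₃ = 0.412034 − 0.050304·(0.332034)/(0.353880) = 0.364835;  |Δ| = 0.047199
g(0.364835) = 0.007484
t₄ = 0.364835 − 0.007484·(-0.047199)/(-0.042820) = 0.356585;  |Δ| = 0.008250
g(0.356585) = -0.000317
t₅ = 0.356585 − (-0.000317)·(-0.008250)/(-0.007801) = 0.356921;  |Δ| = 0.000335
|t₅ − t₄| = 0.000335 < 10^{-3}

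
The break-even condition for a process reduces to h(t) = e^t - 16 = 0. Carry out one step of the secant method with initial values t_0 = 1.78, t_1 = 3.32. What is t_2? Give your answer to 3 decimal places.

h(1.78) = -10.07014, h(3.32) = 11.66035
t_2 = 3.32000 − 11.66035·(3.32000 − 1.78000) / (11.66035 − (-10.07014)) = 3.32000 − (17.95694)/(21.73049) = 2.49365

2.494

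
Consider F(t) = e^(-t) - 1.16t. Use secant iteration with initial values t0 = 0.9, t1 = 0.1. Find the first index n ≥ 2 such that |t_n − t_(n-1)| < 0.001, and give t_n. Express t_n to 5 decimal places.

n = 5, t_n = 0.51506

F(0.9) = -0.6374303, F(0.1) = 0.7888374
t2 = 0.1000000 − 0.7888374·(-0.8000000)/(1.4262678) = 0.5424625;  |Δ| = 0.4424625
F(0.5424625) = -0.0479414
t3 = 0.5424625 − (-0.0479414)·(0.4424625)/(-0.8367788) = 0.5171125;  |Δ| = 0.0253499
F(0.5171125) = -0.0036108
t4 = 0.5171125 − (-0.0036108)·(-0.0253499)/(0.0443306) = 0.5150477;  |Δ| = 0.0020648
F(0.5150477) = 0.0000167
t5 = 0.5150477 − 0.0000167·(-0.0020648)/(0.0036276) = 0.5150572;  |Δ| = 0.0000095
|t5 − t4| = 0.0000095 < 0.001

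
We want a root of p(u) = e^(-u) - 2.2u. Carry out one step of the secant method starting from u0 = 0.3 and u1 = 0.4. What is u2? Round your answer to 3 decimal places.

0.328

p(0.3) = 0.08082, p(0.4) = -0.20968
u2 = 0.40000 − (-0.20968)·(0.40000 − 0.30000) / (-0.20968 − 0.08082) = 0.40000 − (-0.02097)/(-0.29050) = 0.32782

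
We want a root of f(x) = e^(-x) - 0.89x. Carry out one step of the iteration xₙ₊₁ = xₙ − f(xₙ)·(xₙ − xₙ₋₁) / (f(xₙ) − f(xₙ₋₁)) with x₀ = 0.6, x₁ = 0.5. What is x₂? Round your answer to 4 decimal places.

f(0.6) = 0.014812, f(0.5) = 0.161531
x₂ = 0.500000 − 0.161531·(0.500000 − 0.600000) / (0.161531 − 0.014812) = 0.500000 − (-0.016153)/(0.146719) = 0.610095

0.6101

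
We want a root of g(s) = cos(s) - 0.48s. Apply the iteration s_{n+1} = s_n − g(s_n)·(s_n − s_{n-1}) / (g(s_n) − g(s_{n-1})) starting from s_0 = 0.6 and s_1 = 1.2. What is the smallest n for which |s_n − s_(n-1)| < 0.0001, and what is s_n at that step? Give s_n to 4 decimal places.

g(0.6) = 0.537336, g(1.2) = -0.213642
s_2 = 1.200000 − (-0.213642)·(0.600000)/(-0.750978) = 1.029309;  |Δ| = 0.170691
g(1.029309) = 0.021343
s_3 = 1.029309 − 0.021343·(-0.170691)/(0.234985) = 1.044812;  |Δ| = 0.015503
g(1.044812) = 0.000554
s_4 = 1.044812 − 0.000554·(0.015503)/(-0.020789) = 1.045226;  |Δ| = 0.000414
g(1.045226) = -0.000002
s_5 = 1.045226 − (-0.000002)·(0.000414)/(-0.000556) = 1.045224;  |Δ| = 0.000001
|s_5 − s_4| = 0.000001 < 0.0001

n = 5, s_n = 1.0452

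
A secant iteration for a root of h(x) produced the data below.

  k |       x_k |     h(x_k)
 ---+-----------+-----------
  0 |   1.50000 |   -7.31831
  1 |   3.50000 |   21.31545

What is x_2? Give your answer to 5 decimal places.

2.01117

x_2 = 3.50000 − 21.31545·(3.50000 − 1.50000) / (21.31545 − (-7.31831))
   = 3.50000 − (42.6309000)/(28.6337600) = 2.0111665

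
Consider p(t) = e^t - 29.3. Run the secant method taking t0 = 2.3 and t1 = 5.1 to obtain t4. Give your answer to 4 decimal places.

3.5922

p(2.3) = -19.325818, p(5.1) = 134.721907
t2 = 5.100000 − 134.721907·(5.100000 − 2.300000) / (134.721907 − (-19.325818)) = 5.100000 − (377.221340)/(154.047725) = 2.651270
p(2.651270) = -15.127979
t3 = 2.651270 − (-15.127979)·(2.651270 − 5.100000) / (-15.127979 − 134.721907) = 2.651270 − (37.044342)/(-149.849887) = 2.898479
p(2.898479) = -11.153471
t4 = 2.898479 − (-11.153471)·(2.898479 − 2.651270) / (-11.153471 − (-15.127979)) = 2.898479 − (-2.757246)/(3.974509) = 3.592212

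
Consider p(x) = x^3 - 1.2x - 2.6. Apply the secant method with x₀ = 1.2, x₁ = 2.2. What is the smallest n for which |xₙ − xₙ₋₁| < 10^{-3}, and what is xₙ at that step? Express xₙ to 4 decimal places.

n = 6, xₙ = 1.6625

p(1.2) = -2.312000, p(2.2) = 5.408000
x₂ = 2.200000 − 5.408000·(1.000000)/(7.720000) = 1.499482;  |Δ| = 0.700518
p(1.499482) = -1.027874
x₃ = 1.499482 − (-1.027874)·(-0.700518)/(-6.435874) = 1.611362;  |Δ| = 0.111880
p(1.611362) = -0.349755
x₄ = 1.611362 − (-0.349755)·(0.111880)/(0.678119) = 1.669066;  |Δ| = 0.057704
p(1.669066) = 0.046775
x₅ = 1.669066 − 0.046775·(0.057704)/(0.396530) = 1.662259;  |Δ| = 0.006807
p(1.662259) = -0.001712
x₆ = 1.662259 − (-0.001712)·(-0.006807)/(-0.048488) = 1.662500;  |Δ| = 0.000240
|x₆ − x₅| = 0.000240 < 10^{-3}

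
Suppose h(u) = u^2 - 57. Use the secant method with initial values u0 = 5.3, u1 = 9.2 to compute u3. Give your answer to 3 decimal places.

7.524

h(5.3) = -28.91000, h(9.2) = 27.64000
u2 = 9.20000 − 27.64000·(9.20000 − 5.30000) / (27.64000 − (-28.91000)) = 9.20000 − (107.79600)/(56.55000) = 7.29379
h(7.29379) = -3.80058
u3 = 7.29379 − (-3.80058)·(7.29379 − 9.20000) / (-3.80058 − 27.64000) = 7.29379 − (7.24470)/(-31.44058) = 7.52422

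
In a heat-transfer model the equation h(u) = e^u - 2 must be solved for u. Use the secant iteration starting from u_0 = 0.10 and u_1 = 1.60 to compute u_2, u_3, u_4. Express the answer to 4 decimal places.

0.4488, 0.5962, 0.7057

h(0.10) = -0.894829, h(1.60) = 2.953032
u_2 = 1.600000 − 2.953032·(1.600000 − 0.100000) / (2.953032 − (-0.894829)) = 1.600000 − (4.429549)/(3.847862) = 0.448828
h(0.448828) = -0.433524
u_3 = 0.448828 − (-0.433524)·(0.448828 − 1.600000) / (-0.433524 − 2.953032) = 0.448828 − (0.499061)/(-3.386556) = 0.596194
h(0.596194) = -0.184804
u_4 = 0.596194 − (-0.184804)·(0.596194 − 0.448828) / (-0.184804 − (-0.433524)) = 0.596194 − (-0.027234)/(0.248720) = 0.705689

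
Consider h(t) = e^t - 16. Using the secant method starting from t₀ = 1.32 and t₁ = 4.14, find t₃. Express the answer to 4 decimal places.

h(1.32) = -12.256579, h(4.14) = 46.802821
t₂ = 4.140000 − 46.802821·(4.140000 − 1.320000) / (46.802821 − (-12.256579)) = 4.140000 − (131.983956)/(59.059400) = 1.905234
h(1.905234) = -9.279022
t₃ = 1.905234 − (-9.279022)·(1.905234 − 4.140000) / (-9.279022 − 46.802821) = 1.905234 − (20.736445)/(-56.081843) = 2.274987

2.2750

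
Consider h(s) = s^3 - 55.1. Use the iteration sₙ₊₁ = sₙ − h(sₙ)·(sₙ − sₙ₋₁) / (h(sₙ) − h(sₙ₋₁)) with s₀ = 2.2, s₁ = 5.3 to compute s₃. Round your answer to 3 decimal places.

3.603

h(2.2) = -44.45200, h(5.3) = 93.77700
s₂ = 5.30000 − 93.77700·(5.30000 − 2.20000) / (93.77700 − (-44.45200)) = 5.30000 − (290.70870)/(138.22900) = 3.19691
h(3.19691) = -22.42698
s₃ = 3.19691 − (-22.42698)·(3.19691 − 5.30000) / (-22.42698 − 93.77700) = 3.19691 − (47.16607)/(-116.20398) = 3.60280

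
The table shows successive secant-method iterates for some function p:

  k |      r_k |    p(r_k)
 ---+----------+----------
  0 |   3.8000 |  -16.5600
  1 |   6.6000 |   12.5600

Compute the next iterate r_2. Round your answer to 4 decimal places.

5.3923

r_2 = 6.6000 − 12.5600·(6.6000 − 3.8000) / (12.5600 − (-16.5600))
   = 6.6000 − (35.168000)/(29.120000) = 5.392308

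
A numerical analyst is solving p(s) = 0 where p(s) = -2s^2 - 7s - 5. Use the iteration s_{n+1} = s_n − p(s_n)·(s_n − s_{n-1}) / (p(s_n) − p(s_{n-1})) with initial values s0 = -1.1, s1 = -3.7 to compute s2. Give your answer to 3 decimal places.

p(-1.1) = 0.28000, p(-3.7) = -6.48000
s2 = -3.70000 − (-6.48000)·(-3.70000 − (-1.10000)) / (-6.48000 − 0.28000) = -3.70000 − (16.84800)/(-6.76000) = -1.20769

-1.208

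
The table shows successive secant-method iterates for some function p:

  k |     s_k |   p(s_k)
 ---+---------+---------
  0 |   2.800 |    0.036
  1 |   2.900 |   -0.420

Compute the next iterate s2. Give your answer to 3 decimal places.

2.808

s2 = 2.900 − (-0.420)·(2.900 − 2.800) / (-0.420 − 0.036)
   = 2.900 − (-0.04200)/(-0.45600) = 2.80789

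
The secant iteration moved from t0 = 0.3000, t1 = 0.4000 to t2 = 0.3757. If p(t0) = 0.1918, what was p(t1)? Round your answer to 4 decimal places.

-0.0616

The secant line through (0.3000, 0.1918) and (0.4000, p(t1)) crosses zero at t2 = 0.3757.
So (0.3000, 0.1918), (0.4000, p(t1)), (0.3757, 0) are collinear:
p(t1) = 0.1918 · (0.4000 − 0.3757) / (0.3000 − 0.3757) = 0.1918 · (0.024300)/(-0.075700) = -0.061569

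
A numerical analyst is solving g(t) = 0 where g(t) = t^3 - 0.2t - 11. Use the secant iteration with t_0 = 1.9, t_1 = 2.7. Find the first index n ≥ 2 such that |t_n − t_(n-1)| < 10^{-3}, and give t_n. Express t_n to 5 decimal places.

g(1.9) = -4.5210000, g(2.7) = 8.1430000
t_2 = 2.7000000 − 8.1430000·(0.8000000)/(12.6640000) = 2.1855970;  |Δ| = 0.5144030
g(2.1855970) = -0.9968853
t_3 = 2.1855970 − (-0.9968853)·(-0.5144030)/(-9.1398853) = 2.2417028;  |Δ| = 0.0561058
g(2.2417028) = -0.1832653
t_4 = 2.2417028 − (-0.1832653)·(0.0561058)/(0.8136200) = 2.2543404;  |Δ| = 0.0126377
g(2.2543404) = 0.0058047
t_5 = 2.2543404 − 0.0058047·(0.0126377)/(0.1890700) = 2.2539525;  |Δ| = 0.0003880
|t_5 − t_4| = 0.0003880 < 10^{-3}

n = 5, t_n = 2.25395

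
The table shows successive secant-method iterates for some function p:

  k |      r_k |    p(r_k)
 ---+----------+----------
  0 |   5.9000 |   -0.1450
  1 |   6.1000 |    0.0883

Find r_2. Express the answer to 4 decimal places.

r_2 = 6.1000 − 0.0883·(6.1000 − 5.9000) / (0.0883 − (-0.1450))
   = 6.1000 − (0.017660)/(0.233300) = 6.024303

6.0243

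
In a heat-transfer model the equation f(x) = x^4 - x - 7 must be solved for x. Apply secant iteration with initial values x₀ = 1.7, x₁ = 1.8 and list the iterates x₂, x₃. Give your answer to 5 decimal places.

1.71701, 1.71824

f(1.7) = -0.3479000, f(1.8) = 1.6976000
x₂ = 1.8000000 − 1.6976000·(1.8000000 − 1.7000000) / (1.6976000 − (-0.3479000)) = 1.8000000 − (0.1697600)/(2.0455000) = 1.7170081
f(1.7170081) = -0.0256160
x₃ = 1.7170081 − (-0.0256160)·(1.7170081 − 1.8000000) / (-0.0256160 − 1.6976000) = 1.7170081 − (0.0021259)/(-1.7232160) = 1.7182418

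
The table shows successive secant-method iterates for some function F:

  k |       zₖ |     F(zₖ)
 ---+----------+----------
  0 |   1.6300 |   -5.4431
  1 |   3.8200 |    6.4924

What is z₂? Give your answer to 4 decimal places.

z₂ = 3.8200 − 6.4924·(3.8200 − 1.6300) / (6.4924 − (-5.4431))
   = 3.8200 − (14.218356)/(11.935500) = 2.628734

2.6287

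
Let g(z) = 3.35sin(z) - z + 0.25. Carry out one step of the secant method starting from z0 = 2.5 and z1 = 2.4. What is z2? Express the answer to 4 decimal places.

g(2.5) = -0.245118, g(2.4) = 0.112802
z2 = 2.400000 − 0.112802·(2.400000 − 2.500000) / (0.112802 − (-0.245118)) = 2.400000 − (-0.011280)/(0.357920) = 2.431516

2.4315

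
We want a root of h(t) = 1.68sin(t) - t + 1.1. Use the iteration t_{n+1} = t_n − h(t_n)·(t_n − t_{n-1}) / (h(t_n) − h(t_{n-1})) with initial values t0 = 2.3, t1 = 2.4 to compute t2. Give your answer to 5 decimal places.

2.32421

h(2.3) = 0.0527848, h(2.4) = -0.1652219
t2 = 2.4000000 − (-0.1652219)·(2.4000000 − 2.3000000) / (-0.1652219 − 0.0527848) = 2.4000000 − (-0.0165222)/(-0.2180066) = 2.3242125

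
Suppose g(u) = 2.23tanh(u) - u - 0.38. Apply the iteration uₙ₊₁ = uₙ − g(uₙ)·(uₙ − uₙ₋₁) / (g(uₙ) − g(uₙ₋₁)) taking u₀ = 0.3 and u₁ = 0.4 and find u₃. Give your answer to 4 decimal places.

0.3296

g(0.3) = -0.030373, g(0.4) = 0.067286
u₂ = 0.400000 − 0.067286·(0.400000 − 0.300000) / (0.067286 − (-0.030373)) = 0.400000 − (0.006729)/(0.097659) = 0.331101
g(0.331101) = 0.001406
u₃ = 0.331101 − 0.001406·(0.331101 − 0.400000) / (0.001406 − 0.067286) = 0.331101 − (-0.000097)/(-0.065881) = 0.329631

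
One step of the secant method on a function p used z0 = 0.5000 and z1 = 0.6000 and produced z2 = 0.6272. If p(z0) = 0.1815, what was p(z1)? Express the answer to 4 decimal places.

The secant line through (0.5000, 0.1815) and (0.6000, p(z1)) crosses zero at z2 = 0.6272.
So (0.5000, 0.1815), (0.6000, p(z1)), (0.6272, 0) are collinear:
p(z1) = 0.1815 · (0.6000 − 0.6272) / (0.5000 − 0.6272) = 0.1815 · (-0.027200)/(-0.127200) = 0.038811

0.0388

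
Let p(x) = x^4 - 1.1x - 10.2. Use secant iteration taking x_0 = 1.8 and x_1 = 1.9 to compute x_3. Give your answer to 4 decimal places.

1.8711

p(1.8) = -1.682400, p(1.9) = 0.742100
x_2 = 1.900000 − 0.742100·(1.900000 − 1.800000) / (0.742100 − (-1.682400)) = 1.900000 − (0.074210)/(2.424500) = 1.869392
p(1.869392) = -0.043927
x_3 = 1.869392 − (-0.043927)·(1.869392 − 1.900000) / (-0.043927 − 0.742100) = 1.869392 − (0.001345)/(-0.786027) = 1.871102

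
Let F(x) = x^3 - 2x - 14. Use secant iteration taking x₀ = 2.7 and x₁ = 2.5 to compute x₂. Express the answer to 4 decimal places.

2.6845

F(2.7) = 0.283000, F(2.5) = -3.375000
x₂ = 2.500000 − (-3.375000)·(2.500000 − 2.700000) / (-3.375000 − 0.283000) = 2.500000 − (0.675000)/(-3.658000) = 2.684527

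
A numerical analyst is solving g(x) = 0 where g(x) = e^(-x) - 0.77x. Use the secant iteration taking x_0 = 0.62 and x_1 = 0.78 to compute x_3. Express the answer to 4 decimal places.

0.6667

g(0.62) = 0.060544, g(0.78) = -0.142194
x_2 = 0.780000 − (-0.142194)·(0.780000 − 0.620000) / (-0.142194 − 0.060544) = 0.780000 − (-0.022751)/(-0.202738) = 0.667781
g(0.667781) = -0.001346
x_3 = 0.667781 − (-0.001346)·(0.667781 − 0.780000) / (-0.001346 − (-0.142194)) = 0.667781 − (0.000151)/(0.140848) = 0.666709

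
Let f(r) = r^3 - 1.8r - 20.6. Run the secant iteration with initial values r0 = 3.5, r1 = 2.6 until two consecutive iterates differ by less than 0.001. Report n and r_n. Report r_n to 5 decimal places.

n = 5, r_n = 2.95974

f(3.5) = 15.9750000, f(2.6) = -7.7040000
r2 = 2.6000000 − (-7.7040000)·(-0.9000000)/(-23.6790000) = 2.8928164;  |Δ| = 0.2928164
f(2.8928164) = -1.5988627
r3 = 2.8928164 − (-1.5988627)·(0.2928164)/(6.1051373) = 2.9695016;  |Δ| = 0.0766851
f(2.9695016) = 0.2397821
r4 = 2.9695016 − 0.2397821·(0.0766851)/(1.8386448) = 2.9595009;  |Δ| = 0.0100007
f(2.9595009) = -0.0058832
r5 = 2.9595009 − (-0.0058832)·(-0.0100007)/(-0.2456653) = 2.9597404;  |Δ| = 0.0002395
|r5 − r4| = 0.0002395 < 0.001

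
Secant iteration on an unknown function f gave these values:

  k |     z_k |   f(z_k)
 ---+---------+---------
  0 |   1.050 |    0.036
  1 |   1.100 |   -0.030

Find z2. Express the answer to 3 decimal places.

1.077

z2 = 1.100 − (-0.030)·(1.100 − 1.050) / (-0.030 − 0.036)
   = 1.100 − (-0.00150)/(-0.06600) = 1.07727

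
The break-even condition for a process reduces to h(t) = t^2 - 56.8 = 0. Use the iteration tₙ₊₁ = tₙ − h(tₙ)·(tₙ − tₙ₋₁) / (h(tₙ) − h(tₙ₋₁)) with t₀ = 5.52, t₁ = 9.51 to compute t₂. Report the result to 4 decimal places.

h(5.52) = -26.329600, h(9.51) = 33.640100
t₂ = 9.510000 − 33.640100·(9.510000 − 5.520000) / (33.640100 − (-26.329600)) = 9.510000 − (134.223999)/(59.969700) = 7.271803

7.2718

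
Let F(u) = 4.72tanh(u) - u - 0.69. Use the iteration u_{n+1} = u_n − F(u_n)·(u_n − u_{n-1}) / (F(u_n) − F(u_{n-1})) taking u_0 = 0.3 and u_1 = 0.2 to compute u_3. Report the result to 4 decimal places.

0.1883

F(0.3) = 0.384996, F(0.2) = 0.041612
u_2 = 0.200000 − 0.041612·(0.200000 − 0.300000) / (0.041612 − 0.384996) = 0.200000 − (-0.004161)/(-0.343384) = 0.187882
F(0.187882) = -0.001369
u_3 = 0.187882 − (-0.001369)·(0.187882 − 0.200000) / (-0.001369 − 0.041612) = 0.187882 − (0.000017)/(-0.042980) = 0.188268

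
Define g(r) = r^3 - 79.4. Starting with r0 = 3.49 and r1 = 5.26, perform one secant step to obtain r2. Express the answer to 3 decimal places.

4.124

g(3.49) = -36.89145, g(5.26) = 66.13158
r2 = 5.26000 − 66.13158·(5.26000 − 3.49000) / (66.13158 − (-36.89145)) = 5.26000 − (117.05289)/(103.02303) = 4.12382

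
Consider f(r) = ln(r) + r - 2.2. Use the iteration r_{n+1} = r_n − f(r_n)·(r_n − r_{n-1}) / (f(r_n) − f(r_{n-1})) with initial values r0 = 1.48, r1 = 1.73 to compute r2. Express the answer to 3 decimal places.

1.682

f(1.48) = -0.32796, f(1.73) = 0.07812
r2 = 1.73000 − 0.07812·(1.73000 − 1.48000) / (0.07812 − (-0.32796)) = 1.73000 − (0.01953)/(0.40608) = 1.68191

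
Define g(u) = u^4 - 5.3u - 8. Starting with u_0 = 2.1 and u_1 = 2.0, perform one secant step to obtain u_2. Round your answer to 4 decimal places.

g(2.1) = 0.318100, g(2.0) = -2.600000
u_2 = 2.000000 − (-2.600000)·(2.000000 − 2.100000) / (-2.600000 − 0.318100) = 2.000000 − (0.260000)/(-2.918100) = 2.089099

2.0891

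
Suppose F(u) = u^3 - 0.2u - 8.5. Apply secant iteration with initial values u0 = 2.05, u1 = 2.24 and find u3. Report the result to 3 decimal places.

2.073

F(2.05) = -0.29488, F(2.24) = 2.29142
u2 = 2.24000 − 2.29142·(2.24000 − 2.05000) / (2.29142 − (-0.29488)) = 2.24000 − (0.43537)/(2.58630) = 2.07166
F(2.07166) = -0.02320
u3 = 2.07166 − (-0.02320)·(2.07166 − 2.24000) / (-0.02320 − 2.29142) = 2.07166 − (0.00391)/(-2.31462) = 2.07335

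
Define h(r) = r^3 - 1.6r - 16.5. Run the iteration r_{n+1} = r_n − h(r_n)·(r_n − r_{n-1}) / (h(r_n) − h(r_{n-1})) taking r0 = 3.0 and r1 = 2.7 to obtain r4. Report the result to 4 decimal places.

h(3.0) = 5.700000, h(2.7) = -1.137000
r2 = 2.700000 − (-1.137000)·(2.700000 − 3.000000) / (-1.137000 − 5.700000) = 2.700000 − (0.341100)/(-6.837000) = 2.749890
h(2.749890) = -0.105438
r3 = 2.749890 − (-0.105438)·(2.749890 − 2.700000) / (-0.105438 − (-1.137000)) = 2.749890 − (-0.005260)/(1.031562) = 2.754990
h(2.754990) = 0.002301
r4 = 2.754990 − 0.002301·(2.754990 − 2.749890) / (0.002301 − (-0.105438)) = 2.754990 − (0.000012)/(0.107739) = 2.754881

2.7549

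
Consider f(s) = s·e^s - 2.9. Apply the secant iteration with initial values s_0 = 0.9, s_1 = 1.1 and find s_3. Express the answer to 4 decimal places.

f(0.9) = -0.686357, f(1.1) = 0.404583
s_2 = 1.100000 − 0.404583·(1.100000 − 0.900000) / (0.404583 − (-0.686357)) = 1.100000 − (0.080917)/(1.090940) = 1.025829
f(1.025829) = -0.038548
s_3 = 1.025829 − (-0.038548)·(1.025829 − 1.100000) / (-0.038548 − 0.404583) = 1.025829 − (0.002859)/(-0.443130) = 1.032281

1.0323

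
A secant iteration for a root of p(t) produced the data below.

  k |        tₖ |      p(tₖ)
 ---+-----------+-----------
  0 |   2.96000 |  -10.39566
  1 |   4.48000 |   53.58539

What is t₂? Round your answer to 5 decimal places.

3.20697

t₂ = 4.48000 − 53.58539·(4.48000 − 2.96000) / (53.58539 − (-10.39566))
   = 4.48000 − (81.4497928)/(63.9810500) = 3.2069701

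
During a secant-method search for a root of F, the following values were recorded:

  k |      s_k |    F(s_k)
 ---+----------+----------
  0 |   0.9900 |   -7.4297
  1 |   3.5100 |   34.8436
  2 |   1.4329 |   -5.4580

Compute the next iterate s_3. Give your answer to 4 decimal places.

s_3 = 1.4329 − (-5.4580)·(1.4329 − 3.5100) / (-5.4580 − 34.8436)
   = 1.4329 − (11.336812)/(-40.301600) = 1.714199

1.7142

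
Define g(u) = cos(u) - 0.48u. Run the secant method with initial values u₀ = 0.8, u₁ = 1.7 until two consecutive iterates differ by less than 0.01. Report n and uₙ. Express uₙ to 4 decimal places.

n = 4, uₙ = 1.0452

g(0.8) = 0.312707, g(1.7) = -0.944844
u₂ = 1.700000 − (-0.944844)·(0.900000)/(-1.257551) = 1.023797;  |Δ| = 0.676203
g(1.023797) = 0.028704
u₃ = 1.023797 − 0.028704·(-0.676203)/(0.973549) = 1.043734;  |Δ| = 0.019937
g(1.043734) = 0.002004
u₄ = 1.043734 − 0.002004·(0.019937)/(-0.026700) = 1.045231;  |Δ| = 0.001496
|u₄ − u₃| = 0.001496 < 0.01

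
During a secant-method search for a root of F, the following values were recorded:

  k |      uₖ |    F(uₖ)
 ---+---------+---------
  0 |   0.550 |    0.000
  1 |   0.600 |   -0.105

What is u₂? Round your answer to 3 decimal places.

0.550

u₂ = 0.600 − (-0.105)·(0.600 − 0.550) / (-0.105 − 0.000)
   = 0.600 − (-0.00525)/(-0.10500) = 0.55000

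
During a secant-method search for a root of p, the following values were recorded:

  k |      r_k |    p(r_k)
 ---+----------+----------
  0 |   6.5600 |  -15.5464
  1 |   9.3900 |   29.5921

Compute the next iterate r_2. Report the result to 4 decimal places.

r_2 = 9.3900 − 29.5921·(9.3900 − 6.5600) / (29.5921 − (-15.5464))
   = 9.3900 − (83.745643)/(45.138500) = 7.534696

7.5347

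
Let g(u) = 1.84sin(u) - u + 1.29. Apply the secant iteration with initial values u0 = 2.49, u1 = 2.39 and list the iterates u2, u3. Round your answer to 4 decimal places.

g(2.49) = -0.084126, g(2.39) = 0.156358
u2 = 2.390000 − 0.156358·(2.390000 − 2.490000) / (0.156358 − (-0.084126)) = 2.390000 − (-0.015636)/(0.240483) = 2.455018
g(2.455018) = 0.001342
u3 = 2.455018 − 0.001342·(2.455018 − 2.390000) / (0.001342 − 0.156358) = 2.455018 − (0.000087)/(-0.155016) = 2.455581

2.4550, 2.4556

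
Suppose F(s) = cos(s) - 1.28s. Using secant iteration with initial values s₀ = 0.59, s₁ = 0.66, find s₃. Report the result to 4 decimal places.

F(0.59) = 0.075741, F(0.66) = -0.054808
s₂ = 0.660000 − (-0.054808)·(0.660000 − 0.590000) / (-0.054808 − 0.075741) = 0.660000 − (-0.003837)/(-0.130548) = 0.630612
F(0.630612) = 0.000483
s₃ = 0.630612 − 0.000483·(0.630612 − 0.660000) / (0.000483 − (-0.054808)) = 0.630612 − (-0.000014)/(0.055291) = 0.630869

0.6309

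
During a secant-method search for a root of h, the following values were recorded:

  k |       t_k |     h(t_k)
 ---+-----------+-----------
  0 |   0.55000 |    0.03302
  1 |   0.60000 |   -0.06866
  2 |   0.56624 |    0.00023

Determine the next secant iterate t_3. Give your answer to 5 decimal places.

t_3 = 0.56624 − 0.00023·(0.56624 − 0.60000) / (0.00023 − (-0.06866))
   = 0.56624 − (-0.0000078)/(0.0688900) = 0.5663527

0.56635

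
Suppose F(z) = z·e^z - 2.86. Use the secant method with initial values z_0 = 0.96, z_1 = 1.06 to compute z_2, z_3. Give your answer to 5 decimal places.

F(0.96) = -0.3527714, F(1.06) = 0.1995532
z_2 = 1.0600000 − 0.1995532·(1.0600000 − 0.9600000) / (0.1995532 − (-0.3527714)) = 1.0600000 − (0.0199553)/(0.5523246) = 1.0238703
F(1.0238703) = -0.0095977
z_3 = 1.0238703 − (-0.0095977)·(1.0238703 − 1.0600000) / (-0.0095977 − 0.1995532) = 1.0238703 − (0.0003468)/(-0.2091509) = 1.0255282

1.02387, 1.02553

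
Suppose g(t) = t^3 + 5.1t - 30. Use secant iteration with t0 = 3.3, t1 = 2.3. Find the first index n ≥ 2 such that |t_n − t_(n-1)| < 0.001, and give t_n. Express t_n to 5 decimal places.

g(3.3) = 22.7670000, g(2.3) = -6.1030000
t2 = 2.3000000 − (-6.1030000)·(-1.0000000)/(-28.8700000) = 2.5113959;  |Δ| = 0.2113959
g(2.5113959) = -1.3522320
t3 = 2.5113959 − (-1.3522320)·(0.2113959)/(4.7507680) = 2.5715665;  |Δ| = 0.0601705
g(2.5715665) = 0.1206398
t4 = 2.5715665 − 0.1206398·(0.0601705)/(1.4728718) = 2.5666380;  |Δ| = 0.0049284
g(2.5666380) = -0.0020827
t5 = 2.5666380 − (-0.0020827)·(-0.0049284)/(-0.1227225) = 2.5667217;  |Δ| = 0.0000836
|t5 − t4| = 0.0000836 < 0.001

n = 5, t_n = 2.56672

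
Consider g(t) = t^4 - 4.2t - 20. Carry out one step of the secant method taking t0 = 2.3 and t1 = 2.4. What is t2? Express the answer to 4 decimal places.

g(2.3) = -1.675900, g(2.4) = 3.097600
t2 = 2.400000 − 3.097600·(2.400000 − 2.300000) / (3.097600 − (-1.675900)) = 2.400000 − (0.309760)/(4.773500) = 2.335108

2.3351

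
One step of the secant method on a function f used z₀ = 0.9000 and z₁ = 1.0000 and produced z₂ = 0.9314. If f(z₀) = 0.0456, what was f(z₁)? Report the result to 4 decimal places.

-0.0996

The secant line through (0.9000, 0.0456) and (1.0000, f(z₁)) crosses zero at z₂ = 0.9314.
So (0.9000, 0.0456), (1.0000, f(z₁)), (0.9314, 0) are collinear:
f(z₁) = 0.0456 · (1.0000 − 0.9314) / (0.9000 − 0.9314) = 0.0456 · (0.068600)/(-0.031400) = -0.099623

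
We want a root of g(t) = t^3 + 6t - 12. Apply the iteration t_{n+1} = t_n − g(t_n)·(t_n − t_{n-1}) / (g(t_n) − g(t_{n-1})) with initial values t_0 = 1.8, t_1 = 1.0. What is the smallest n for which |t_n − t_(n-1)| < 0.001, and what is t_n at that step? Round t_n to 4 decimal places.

n = 5, t_n = 1.4703

g(1.8) = 4.632000, g(1.0) = -5.000000
t_2 = 1.000000 − (-5.000000)·(-0.800000)/(-9.632000) = 1.415282;  |Δ| = 0.415282
g(1.415282) = -0.673461
t_3 = 1.415282 − (-0.673461)·(0.415282)/(4.326539) = 1.479924;  |Δ| = 0.064642
g(1.479924) = 0.120842
t_4 = 1.479924 − 0.120842·(0.064642)/(0.794303) = 1.470090;  |Δ| = 0.009834
g(1.470090) = -0.002353
t_5 = 1.470090 − (-0.002353)·(-0.009834)/(-0.123195) = 1.470278;  |Δ| = 0.000188
|t_5 − t_4| = 0.000188 < 0.001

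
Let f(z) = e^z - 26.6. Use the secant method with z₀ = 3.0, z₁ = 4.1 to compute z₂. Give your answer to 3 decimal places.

3.178

f(3.0) = -6.51446, f(4.1) = 33.74029
z₂ = 4.10000 − 33.74029·(4.10000 − 3.00000) / (33.74029 − (-6.51446)) = 4.10000 − (37.11432)/(40.25475) = 3.17801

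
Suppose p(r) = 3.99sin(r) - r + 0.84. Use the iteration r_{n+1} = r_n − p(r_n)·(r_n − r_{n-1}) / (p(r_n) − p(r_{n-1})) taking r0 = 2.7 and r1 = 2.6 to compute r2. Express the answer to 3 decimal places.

2.666

p(2.7) = -0.15475, p(2.6) = 0.29685
r2 = 2.60000 − 0.29685·(2.60000 − 2.70000) / (0.29685 − (-0.15475)) = 2.60000 − (-0.02969)/(0.45160) = 2.66573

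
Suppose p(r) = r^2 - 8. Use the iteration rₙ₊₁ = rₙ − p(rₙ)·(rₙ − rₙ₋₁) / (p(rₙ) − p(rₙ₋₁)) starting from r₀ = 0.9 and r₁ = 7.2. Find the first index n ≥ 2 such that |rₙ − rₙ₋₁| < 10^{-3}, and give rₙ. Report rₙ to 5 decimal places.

p(0.9) = -7.1900000, p(7.2) = 43.8400000
r₂ = 7.2000000 − 43.8400000·(6.3000000)/(51.0300000) = 1.7876543;  |Δ| = 5.4123457
p(1.7876543) = -4.8042920
r₃ = 1.7876543 − (-4.8042920)·(-5.4123457)/(-48.6442920) = 2.3221978;  |Δ| = 0.5345435
p(2.3221978) = -2.6073974
r₄ = 2.3221978 − (-2.6073974)·(0.5345435)/(2.1968947) = 2.9566239;  |Δ| = 0.6344261
p(2.9566239) = 0.7416248
r₅ = 2.9566239 − 0.7416248·(0.6344261)/(3.3490221) = 2.8161333;  |Δ| = 0.1404906
p(2.8161333) = -0.0693933
r₆ = 2.8161333 − (-0.0693933)·(-0.1404906)/(-0.8110181) = 2.8281541;  |Δ| = 0.0120208
p(2.8281541) = -0.0015443
r₇ = 2.8281541 − (-0.0015443)·(0.0120208)/(0.0678490) = 2.8284277;  |Δ| = 0.0002736
|r₇ − r₆| = 0.0002736 < 10^{-3}

n = 7, rₙ = 2.82843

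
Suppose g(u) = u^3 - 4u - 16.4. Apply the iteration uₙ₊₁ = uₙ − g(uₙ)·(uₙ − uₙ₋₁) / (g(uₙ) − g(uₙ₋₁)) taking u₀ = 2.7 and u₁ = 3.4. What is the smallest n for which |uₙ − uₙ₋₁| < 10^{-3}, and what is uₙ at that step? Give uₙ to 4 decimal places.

g(2.7) = -7.517000, g(3.4) = 9.304000
u₂ = 3.400000 − 9.304000·(0.700000)/(16.821000) = 3.012817;  |Δ| = 0.387183
g(3.012817) = -1.103721
u₃ = 3.012817 − (-1.103721)·(-0.387183)/(-10.407721) = 3.053877;  |Δ| = 0.041060
g(3.053877) = -0.134539
u₄ = 3.053877 − (-0.134539)·(0.041060)/(0.969182) = 3.059577;  |Δ| = 0.005700
g(3.059577) = 0.002432
u₅ = 3.059577 − 0.002432·(0.005700)/(0.136971) = 3.059476;  |Δ| = 0.000101
|u₅ − u₄| = 0.000101 < 10^{-3}

n = 5, uₙ = 3.0595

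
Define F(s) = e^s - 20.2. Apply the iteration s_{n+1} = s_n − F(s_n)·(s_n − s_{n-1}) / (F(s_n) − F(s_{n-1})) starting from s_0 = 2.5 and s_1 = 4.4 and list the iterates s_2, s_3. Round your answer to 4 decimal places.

F(2.5) = -8.017506, F(4.4) = 61.250869
s_2 = 4.400000 − 61.250869·(4.400000 − 2.500000) / (61.250869 − (-8.017506)) = 4.400000 − (116.376650)/(69.268375) = 2.719917
F(2.719917) = -5.020945
s_3 = 2.719917 − (-5.020945)·(2.719917 − 4.400000) / (-5.020945 − 61.250869) = 2.719917 − (8.435606)/(-66.271813) = 2.847205

2.7199, 2.8472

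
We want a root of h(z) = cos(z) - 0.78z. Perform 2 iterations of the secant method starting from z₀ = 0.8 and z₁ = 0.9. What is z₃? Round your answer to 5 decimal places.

h(0.8) = 0.0727067, h(0.9) = -0.0803900
z₂ = 0.9000000 − (-0.0803900)·(0.9000000 − 0.8000000) / (-0.0803900 − 0.0727067) = 0.9000000 − (-0.0080390)/(-0.1530967) = 0.8474907
h(0.8474907) = 0.0008235
z₃ = 0.8474907 − 0.0008235·(0.8474907 − 0.9000000) / (0.0008235 − (-0.0803900)) = 0.8474907 − (-0.0000432)/(0.0812135) = 0.8480231

0.84802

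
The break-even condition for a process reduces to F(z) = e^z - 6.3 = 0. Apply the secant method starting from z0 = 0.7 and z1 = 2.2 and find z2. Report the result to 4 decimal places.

F(0.7) = -4.286247, F(2.2) = 2.725013
z2 = 2.200000 − 2.725013·(2.200000 − 0.700000) / (2.725013 − (-4.286247)) = 2.200000 − (4.087520)/(7.011261) = 1.617006

1.6170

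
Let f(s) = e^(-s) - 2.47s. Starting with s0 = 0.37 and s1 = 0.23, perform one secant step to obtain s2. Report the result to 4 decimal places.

f(0.37) = -0.223166, f(0.23) = 0.226434
s2 = 0.230000 − 0.226434·(0.230000 − 0.370000) / (0.226434 − (-0.223166)) = 0.230000 − (-0.031701)/(0.449599) = 0.300509

0.3005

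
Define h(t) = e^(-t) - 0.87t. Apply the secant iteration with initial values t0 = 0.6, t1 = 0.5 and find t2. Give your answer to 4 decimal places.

0.6185

h(0.6) = 0.026812, h(0.5) = 0.171531
t2 = 0.500000 − 0.171531·(0.500000 − 0.600000) / (0.171531 − 0.026812) = 0.500000 − (-0.017153)/(0.144719) = 0.618527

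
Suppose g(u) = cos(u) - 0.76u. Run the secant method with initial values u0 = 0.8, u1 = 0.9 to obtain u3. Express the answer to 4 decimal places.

0.8592

g(0.8) = 0.088707, g(0.9) = -0.062390
u2 = 0.900000 − (-0.062390)·(0.900000 − 0.800000) / (-0.062390 − 0.088707) = 0.900000 − (-0.006239)/(-0.151097) = 0.858709
g(0.858709) = 0.000797
u3 = 0.858709 − 0.000797·(0.858709 − 0.900000) / (0.000797 − (-0.062390)) = 0.858709 − (-0.000033)/(0.063187) = 0.859229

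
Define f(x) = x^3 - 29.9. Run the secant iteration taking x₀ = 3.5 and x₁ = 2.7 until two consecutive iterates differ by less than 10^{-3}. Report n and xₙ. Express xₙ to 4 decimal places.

n = 5, xₙ = 3.1038

f(3.5) = 12.975000, f(2.7) = -10.217000
x₂ = 2.700000 − (-10.217000)·(-0.800000)/(-23.192000) = 3.052432;  |Δ| = 0.352432
f(3.052432) = -1.459453
x₃ = 3.052432 − (-1.459453)·(0.352432)/(8.757547) = 3.111165;  |Δ| = 0.058733
f(3.111165) = 0.214047
x₄ = 3.111165 − 0.214047·(0.058733)/(1.673500) = 3.103653;  |Δ| = 0.007512
f(3.103653) = -0.003566
x₅ = 3.103653 − (-0.003566)·(-0.007512)/(-0.217613) = 3.103776;  |Δ| = 0.000123
|x₅ − x₄| = 0.000123 < 10^{-3}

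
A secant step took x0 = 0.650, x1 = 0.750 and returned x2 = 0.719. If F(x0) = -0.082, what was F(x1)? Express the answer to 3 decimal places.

The secant line through (0.650, -0.082) and (0.750, F(x1)) crosses zero at x2 = 0.719.
So (0.650, -0.082), (0.750, F(x1)), (0.719, 0) are collinear:
F(x1) = -0.082 · (0.750 − 0.719) / (0.650 − 0.719) = -0.082 · (0.03100)/(-0.06900) = 0.03684

0.037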